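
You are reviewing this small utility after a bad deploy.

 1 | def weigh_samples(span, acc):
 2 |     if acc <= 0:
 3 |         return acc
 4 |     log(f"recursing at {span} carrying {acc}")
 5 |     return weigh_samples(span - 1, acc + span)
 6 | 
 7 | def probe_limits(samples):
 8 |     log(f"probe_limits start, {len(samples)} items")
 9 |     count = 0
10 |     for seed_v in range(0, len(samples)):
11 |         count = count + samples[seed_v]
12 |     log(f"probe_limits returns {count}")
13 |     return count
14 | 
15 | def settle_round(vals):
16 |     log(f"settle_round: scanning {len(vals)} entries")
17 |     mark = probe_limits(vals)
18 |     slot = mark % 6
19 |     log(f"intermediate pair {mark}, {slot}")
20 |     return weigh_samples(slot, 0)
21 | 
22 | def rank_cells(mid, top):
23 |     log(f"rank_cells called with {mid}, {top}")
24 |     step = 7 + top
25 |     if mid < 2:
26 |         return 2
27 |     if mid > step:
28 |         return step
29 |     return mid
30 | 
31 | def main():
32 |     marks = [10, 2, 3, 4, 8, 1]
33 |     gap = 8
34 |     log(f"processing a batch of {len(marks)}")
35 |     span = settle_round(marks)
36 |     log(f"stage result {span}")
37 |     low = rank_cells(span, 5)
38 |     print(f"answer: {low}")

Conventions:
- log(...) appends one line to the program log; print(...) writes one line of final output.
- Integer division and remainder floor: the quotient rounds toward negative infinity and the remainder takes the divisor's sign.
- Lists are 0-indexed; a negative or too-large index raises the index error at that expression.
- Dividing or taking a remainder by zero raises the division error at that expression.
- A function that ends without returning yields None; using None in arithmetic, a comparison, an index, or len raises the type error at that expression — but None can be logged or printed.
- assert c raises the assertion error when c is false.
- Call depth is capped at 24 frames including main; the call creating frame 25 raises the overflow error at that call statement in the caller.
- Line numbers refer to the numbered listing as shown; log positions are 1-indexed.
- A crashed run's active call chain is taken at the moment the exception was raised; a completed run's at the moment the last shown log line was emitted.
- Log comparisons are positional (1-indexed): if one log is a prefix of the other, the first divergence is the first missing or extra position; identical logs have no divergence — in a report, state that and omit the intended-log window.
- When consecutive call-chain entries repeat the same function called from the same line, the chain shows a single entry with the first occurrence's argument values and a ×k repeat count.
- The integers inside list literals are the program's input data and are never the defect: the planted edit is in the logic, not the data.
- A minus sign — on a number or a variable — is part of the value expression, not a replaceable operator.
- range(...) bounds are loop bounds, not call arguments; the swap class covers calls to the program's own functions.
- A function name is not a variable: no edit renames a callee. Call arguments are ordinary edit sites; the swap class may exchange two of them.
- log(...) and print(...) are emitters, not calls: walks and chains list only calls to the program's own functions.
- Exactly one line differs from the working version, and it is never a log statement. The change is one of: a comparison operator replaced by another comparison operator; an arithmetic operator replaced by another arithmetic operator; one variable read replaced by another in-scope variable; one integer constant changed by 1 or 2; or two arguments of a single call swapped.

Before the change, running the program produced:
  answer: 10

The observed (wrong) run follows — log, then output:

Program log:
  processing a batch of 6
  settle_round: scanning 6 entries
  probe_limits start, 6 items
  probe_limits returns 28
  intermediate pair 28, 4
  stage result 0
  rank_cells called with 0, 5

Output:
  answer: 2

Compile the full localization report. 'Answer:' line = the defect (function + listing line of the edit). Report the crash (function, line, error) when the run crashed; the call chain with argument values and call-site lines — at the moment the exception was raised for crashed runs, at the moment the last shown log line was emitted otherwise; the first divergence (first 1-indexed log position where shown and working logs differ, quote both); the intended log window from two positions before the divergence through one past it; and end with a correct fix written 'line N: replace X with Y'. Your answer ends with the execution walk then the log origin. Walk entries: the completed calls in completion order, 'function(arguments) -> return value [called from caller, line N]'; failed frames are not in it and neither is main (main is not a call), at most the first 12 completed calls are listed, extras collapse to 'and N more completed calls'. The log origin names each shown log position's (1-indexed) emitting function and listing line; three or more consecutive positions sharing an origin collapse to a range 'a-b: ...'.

Answer: the defect is in weigh_samples at line 2.
Key fact: Position 6 is the first bad log line: 'stage result 0' should read 'recursing at 4 carrying 0'.
Call chain: main -> rank_cells(0, 5) (called at line 37).
First divergence: position 6 — the shown line 'stage result 0' should read 'recursing at 4 carrying 0'.
Intended log window:
  4: probe_limits returns 28
  5: intermediate pair 28, 4
  6: recursing at 4 carrying 0
  7: recursing at 3 carrying 4
Execution walk:
  probe_limits([10, 2, 3, 4, 8, 1]) -> 28  [called from settle_round, line 17]
  weigh_samples(4, 0) -> 0  [called from settle_round, line 20]
  settle_round([10, 2, 3, 4, 8, 1]) -> 0  [called from main, line 35]
  rank_cells(0, 5) -> 2  [called from main, line 37]
Log line origins:
  1: logged in main at line 34
  2: logged in settle_round at line 16
  3: logged in probe_limits at line 8
  4: logged in probe_limits at line 12
  5: logged in settle_round at line 19
  6: logged in main at line 36
  7: logged in rank_cells at line 23
A correct fix: line 2: replace `acc` with `span`.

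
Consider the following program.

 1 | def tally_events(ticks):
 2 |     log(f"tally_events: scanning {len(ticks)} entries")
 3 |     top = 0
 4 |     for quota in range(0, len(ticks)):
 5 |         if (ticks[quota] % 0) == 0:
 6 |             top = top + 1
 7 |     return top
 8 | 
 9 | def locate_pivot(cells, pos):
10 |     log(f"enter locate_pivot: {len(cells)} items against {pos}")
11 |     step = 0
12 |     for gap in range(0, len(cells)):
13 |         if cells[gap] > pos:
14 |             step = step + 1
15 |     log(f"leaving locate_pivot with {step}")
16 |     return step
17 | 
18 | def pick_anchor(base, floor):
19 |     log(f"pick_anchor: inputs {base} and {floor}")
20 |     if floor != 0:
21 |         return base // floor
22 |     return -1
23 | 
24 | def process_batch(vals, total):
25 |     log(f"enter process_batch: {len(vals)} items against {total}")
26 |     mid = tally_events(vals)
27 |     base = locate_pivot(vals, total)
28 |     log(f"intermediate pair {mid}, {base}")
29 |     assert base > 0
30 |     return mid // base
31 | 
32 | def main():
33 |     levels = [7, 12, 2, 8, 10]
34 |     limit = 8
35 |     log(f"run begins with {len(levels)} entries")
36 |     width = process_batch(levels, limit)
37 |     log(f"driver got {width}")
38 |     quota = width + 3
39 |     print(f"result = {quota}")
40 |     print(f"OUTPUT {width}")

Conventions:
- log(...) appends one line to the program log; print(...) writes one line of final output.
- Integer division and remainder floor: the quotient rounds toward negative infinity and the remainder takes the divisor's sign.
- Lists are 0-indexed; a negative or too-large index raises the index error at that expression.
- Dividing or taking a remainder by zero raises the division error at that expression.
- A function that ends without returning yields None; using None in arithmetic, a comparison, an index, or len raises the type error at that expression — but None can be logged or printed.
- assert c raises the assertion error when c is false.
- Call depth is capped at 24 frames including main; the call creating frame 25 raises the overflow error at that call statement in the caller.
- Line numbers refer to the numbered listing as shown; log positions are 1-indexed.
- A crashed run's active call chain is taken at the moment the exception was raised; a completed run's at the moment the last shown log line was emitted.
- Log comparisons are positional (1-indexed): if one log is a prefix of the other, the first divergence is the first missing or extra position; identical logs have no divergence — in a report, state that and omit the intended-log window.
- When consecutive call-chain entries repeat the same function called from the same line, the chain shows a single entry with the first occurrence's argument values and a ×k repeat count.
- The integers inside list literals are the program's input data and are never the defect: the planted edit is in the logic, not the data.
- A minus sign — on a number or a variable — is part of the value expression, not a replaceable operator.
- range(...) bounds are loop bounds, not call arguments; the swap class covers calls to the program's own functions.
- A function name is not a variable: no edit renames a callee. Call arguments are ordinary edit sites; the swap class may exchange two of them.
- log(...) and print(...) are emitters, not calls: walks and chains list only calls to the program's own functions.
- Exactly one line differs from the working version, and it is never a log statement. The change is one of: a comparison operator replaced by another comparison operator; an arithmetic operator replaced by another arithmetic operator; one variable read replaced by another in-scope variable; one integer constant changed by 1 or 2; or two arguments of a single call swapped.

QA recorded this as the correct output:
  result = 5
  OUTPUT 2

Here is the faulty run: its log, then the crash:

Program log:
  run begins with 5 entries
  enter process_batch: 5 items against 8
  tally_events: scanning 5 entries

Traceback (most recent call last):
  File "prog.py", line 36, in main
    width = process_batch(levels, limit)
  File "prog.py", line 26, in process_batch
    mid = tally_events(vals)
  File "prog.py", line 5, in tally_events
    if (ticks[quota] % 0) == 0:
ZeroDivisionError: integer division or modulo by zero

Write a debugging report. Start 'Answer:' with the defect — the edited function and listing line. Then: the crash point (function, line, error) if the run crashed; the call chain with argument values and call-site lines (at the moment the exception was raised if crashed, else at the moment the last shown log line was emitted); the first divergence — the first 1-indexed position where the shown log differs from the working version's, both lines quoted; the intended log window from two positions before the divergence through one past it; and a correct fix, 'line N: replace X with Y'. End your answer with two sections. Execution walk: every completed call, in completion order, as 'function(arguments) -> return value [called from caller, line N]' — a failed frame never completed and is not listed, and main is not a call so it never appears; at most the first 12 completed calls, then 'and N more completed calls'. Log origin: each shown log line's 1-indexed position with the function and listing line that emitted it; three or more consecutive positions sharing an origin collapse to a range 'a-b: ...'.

Answer: the defect is in tally_events at line 5.
Key observation: After 3 matching log lines the faulty run goes silent, while the working version continues with 'enter locate_pivot: 5 items against 8'.
Crash: tally_events, line 5, ZeroDivisionError.
Call chain: main -> process_batch([7, 12, 2, 8, 10], 8) (called at line 36) -> tally_events([7, 12, 2, 8, 10]) (called at line 26).
First divergence: position 4; the shown log stops at 3 lines while the working version next logs 'enter locate_pivot: 5 items against 8'.
Intended log window:
  2: enter process_batch: 5 items against 8
  3: tally_events: scanning 5 entries
  4: enter locate_pivot: 5 items against 8
  5: leaving locate_pivot with 2
Execution walk:
  (no call completed)
Origin of each log line:
  1: logged in main at line 35
  2: logged in process_batch at line 25
  3: logged in tally_events at line 2
A correct fix: line 5: replace `ticks[quota] % 0` with `ticks[quota] % 2`.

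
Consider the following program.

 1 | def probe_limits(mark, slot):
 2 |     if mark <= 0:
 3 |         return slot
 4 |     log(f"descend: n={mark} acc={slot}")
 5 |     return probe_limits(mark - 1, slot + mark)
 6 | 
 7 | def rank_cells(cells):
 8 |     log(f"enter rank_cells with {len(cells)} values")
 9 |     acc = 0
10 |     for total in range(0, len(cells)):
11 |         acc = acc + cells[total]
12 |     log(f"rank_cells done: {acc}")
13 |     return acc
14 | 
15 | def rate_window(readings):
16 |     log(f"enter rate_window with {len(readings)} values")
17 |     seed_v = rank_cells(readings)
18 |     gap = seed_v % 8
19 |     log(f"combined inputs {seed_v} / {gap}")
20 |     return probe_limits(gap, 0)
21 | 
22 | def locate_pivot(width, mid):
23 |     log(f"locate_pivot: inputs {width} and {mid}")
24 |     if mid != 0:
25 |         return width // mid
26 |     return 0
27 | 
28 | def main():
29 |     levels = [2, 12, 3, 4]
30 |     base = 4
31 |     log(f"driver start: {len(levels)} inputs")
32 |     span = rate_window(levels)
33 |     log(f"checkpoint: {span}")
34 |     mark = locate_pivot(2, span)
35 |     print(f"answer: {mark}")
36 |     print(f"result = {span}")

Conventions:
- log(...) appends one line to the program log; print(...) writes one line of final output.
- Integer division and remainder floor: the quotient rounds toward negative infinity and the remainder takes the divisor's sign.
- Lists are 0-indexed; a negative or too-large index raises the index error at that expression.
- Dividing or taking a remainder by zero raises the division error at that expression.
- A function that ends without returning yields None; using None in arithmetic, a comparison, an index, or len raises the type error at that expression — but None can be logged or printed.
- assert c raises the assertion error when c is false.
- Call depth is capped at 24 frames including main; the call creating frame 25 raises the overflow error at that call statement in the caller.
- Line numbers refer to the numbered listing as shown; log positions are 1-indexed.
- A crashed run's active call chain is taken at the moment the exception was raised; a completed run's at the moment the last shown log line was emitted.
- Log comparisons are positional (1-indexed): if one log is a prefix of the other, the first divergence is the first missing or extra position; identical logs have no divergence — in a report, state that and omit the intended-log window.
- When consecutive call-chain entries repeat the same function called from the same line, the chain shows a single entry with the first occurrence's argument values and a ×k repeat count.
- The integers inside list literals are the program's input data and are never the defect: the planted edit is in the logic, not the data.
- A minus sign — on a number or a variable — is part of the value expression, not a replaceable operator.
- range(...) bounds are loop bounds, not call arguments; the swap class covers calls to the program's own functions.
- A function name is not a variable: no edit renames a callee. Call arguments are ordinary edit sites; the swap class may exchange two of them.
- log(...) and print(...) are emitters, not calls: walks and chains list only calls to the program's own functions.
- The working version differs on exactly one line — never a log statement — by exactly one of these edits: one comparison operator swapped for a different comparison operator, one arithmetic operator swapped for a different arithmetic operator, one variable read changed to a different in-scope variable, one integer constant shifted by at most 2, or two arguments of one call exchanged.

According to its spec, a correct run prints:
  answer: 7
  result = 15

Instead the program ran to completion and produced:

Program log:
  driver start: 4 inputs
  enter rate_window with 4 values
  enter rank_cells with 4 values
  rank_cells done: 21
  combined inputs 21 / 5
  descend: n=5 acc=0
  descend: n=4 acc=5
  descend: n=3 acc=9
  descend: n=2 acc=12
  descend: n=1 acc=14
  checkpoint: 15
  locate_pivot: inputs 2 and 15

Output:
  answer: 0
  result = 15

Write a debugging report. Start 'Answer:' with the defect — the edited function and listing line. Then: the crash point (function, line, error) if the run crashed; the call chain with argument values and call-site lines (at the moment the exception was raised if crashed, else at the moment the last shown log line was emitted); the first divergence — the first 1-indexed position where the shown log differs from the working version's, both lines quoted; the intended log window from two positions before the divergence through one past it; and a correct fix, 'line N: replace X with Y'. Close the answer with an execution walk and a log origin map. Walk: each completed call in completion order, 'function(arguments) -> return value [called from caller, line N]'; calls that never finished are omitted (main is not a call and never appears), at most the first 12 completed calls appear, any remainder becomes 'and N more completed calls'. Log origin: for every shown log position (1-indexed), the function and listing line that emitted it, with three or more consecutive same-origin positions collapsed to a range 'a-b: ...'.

Answer: the defect is in main at line 34.
The tell: The log first diverges at position 12: the faulty run prints 'locate_pivot: inputs 2 and 15' where the working version prints 'locate_pivot: inputs 15 and 2'.
Call chain: main -> locate_pivot(2, 15) (called at line 34).
First divergence: position 12 — the shown line 'locate_pivot: inputs 2 and 15' should read 'locate_pivot: inputs 15 and 2'.
Intended log window:
  10: descend: n=1 acc=14
  11: checkpoint: 15
  12: locate_pivot: inputs 15 and 2
Execution walk:
  rank_cells([2, 12, 3, 4]) -> 21  [called from rate_window, line 17]
  probe_limits(0, 15) -> 15  [called from probe_limits, line 5]
  probe_limits(1, 14) -> 15  [called from probe_limits, line 5]
  probe_limits(2, 12) -> 15  [called from probe_limits, line 5]
  probe_limits(3, 9) -> 15  [called from probe_limits, line 5]
  probe_limits(4, 5) -> 15  [called from probe_limits, line 5]
  probe_limits(5, 0) -> 15  [called from rate_window, line 20]
  rate_window([2, 12, 3, 4]) -> 15  [called from main, line 32]
  locate_pivot(2, 15) -> 0  [called from main, line 34]
Log line origins:
  1: from main, line 31
  2: from rate_window, line 16
  3: from rank_cells, line 8
  4: from rank_cells, line 12
  5: from rate_window, line 19
  6-10: from probe_limits, line 4
  11: from main, line 33
  12: from locate_pivot, line 23
A correct fix: line 34: replace `locate_pivot(2, span)` with `locate_pivot(span, 2)`.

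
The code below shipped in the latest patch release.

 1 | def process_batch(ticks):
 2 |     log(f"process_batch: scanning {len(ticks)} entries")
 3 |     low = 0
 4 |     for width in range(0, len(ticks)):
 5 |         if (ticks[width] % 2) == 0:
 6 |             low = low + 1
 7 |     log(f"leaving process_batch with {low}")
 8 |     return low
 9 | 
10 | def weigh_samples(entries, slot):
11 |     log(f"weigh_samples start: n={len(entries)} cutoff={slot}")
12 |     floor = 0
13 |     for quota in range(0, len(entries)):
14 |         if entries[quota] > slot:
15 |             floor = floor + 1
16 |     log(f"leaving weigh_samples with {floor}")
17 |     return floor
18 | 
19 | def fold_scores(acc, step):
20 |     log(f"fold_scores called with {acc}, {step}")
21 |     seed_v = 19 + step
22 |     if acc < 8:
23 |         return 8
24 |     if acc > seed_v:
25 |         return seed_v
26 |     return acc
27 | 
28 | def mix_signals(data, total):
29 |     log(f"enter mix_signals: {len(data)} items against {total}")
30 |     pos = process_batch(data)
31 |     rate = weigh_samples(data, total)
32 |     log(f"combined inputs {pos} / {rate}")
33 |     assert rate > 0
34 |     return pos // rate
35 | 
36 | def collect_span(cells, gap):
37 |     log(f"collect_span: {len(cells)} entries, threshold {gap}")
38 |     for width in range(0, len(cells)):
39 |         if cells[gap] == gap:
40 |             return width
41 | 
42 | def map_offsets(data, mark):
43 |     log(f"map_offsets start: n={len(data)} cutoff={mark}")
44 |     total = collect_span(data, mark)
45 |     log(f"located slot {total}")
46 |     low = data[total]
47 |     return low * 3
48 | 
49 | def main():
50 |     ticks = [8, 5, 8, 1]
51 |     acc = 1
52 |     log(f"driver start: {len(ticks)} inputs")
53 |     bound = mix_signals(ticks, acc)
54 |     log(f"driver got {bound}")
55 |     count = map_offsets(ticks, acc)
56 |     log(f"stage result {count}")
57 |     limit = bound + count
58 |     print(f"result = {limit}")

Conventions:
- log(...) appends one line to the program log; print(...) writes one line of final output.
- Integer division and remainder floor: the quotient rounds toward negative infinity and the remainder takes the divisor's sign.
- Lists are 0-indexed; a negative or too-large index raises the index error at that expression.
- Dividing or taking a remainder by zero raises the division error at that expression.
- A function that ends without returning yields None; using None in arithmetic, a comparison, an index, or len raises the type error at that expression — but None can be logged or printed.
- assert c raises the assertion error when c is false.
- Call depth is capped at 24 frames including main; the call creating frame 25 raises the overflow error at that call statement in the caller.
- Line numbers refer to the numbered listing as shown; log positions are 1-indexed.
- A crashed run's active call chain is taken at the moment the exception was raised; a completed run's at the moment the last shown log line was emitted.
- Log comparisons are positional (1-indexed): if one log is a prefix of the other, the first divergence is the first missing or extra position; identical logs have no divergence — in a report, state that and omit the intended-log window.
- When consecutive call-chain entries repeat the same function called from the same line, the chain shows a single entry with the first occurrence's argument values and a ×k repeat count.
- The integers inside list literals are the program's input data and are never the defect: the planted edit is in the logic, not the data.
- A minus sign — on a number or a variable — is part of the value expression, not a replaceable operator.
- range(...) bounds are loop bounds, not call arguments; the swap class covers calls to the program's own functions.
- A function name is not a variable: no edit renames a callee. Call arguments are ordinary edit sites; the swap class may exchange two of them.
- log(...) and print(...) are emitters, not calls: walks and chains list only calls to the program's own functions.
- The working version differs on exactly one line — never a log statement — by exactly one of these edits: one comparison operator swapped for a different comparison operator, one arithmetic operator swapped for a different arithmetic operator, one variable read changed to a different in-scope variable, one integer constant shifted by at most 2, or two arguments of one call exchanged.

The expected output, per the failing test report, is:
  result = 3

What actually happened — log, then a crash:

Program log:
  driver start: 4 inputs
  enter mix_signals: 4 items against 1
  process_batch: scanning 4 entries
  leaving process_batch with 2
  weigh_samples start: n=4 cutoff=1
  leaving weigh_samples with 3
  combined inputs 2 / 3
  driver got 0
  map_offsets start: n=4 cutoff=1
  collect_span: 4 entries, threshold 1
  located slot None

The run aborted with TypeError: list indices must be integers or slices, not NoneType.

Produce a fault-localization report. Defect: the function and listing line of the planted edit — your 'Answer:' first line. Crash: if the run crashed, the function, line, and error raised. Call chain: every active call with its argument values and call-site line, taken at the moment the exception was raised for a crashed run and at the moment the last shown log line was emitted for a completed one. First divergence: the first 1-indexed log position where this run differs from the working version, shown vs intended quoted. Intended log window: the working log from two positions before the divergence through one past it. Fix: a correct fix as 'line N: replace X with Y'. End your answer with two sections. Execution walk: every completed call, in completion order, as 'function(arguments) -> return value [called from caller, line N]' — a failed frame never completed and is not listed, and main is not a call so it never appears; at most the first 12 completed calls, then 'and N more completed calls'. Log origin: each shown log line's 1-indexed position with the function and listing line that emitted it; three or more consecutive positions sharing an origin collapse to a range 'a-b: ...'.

Answer: the defect is in collect_span at line 39.
Core observation: The earliest visible damage is log position 11 — 'located slot None' rather than the intended 'located slot 3'.
Crash: map_offsets, line 46, TypeError.
Call chain: main -> map_offsets([8, 5, 8, 1], 1) (called at line 55).
First divergence: position 11; shown 'located slot None' vs intended 'located slot 3'.
Intended log window:
  9: map_offsets start: n=4 cutoff=1
  10: collect_span: 4 entries, threshold 1
  11: located slot 3
  12: stage result 3
Execution walk:
  process_batch([8, 5, 8, 1]) -> 2  [called from mix_signals, line 30]
  weigh_samples([8, 5, 8, 1], 1) -> 3  [called from mix_signals, line 31]
  mix_signals([8, 5, 8, 1], 1) -> 0  [called from main, line 53]
  collect_span([8, 5, 8, 1], 1) -> None  [called from map_offsets, line 44]
Log origins:
  1: emitted by main (line 52)
  2: emitted by mix_signals (line 29)
  3: emitted by process_batch (line 2)
  4: emitted by process_batch (line 7)
  5: emitted by weigh_samples (line 11)
  6: emitted by weigh_samples (line 16)
  7: emitted by mix_signals (line 32)
  8: emitted by main (line 54)
  9: emitted by map_offsets (line 43)
  10: emitted by collect_span (line 37)
  11: emitted by map_offsets (line 45)
A correct fix: line 39: replace `cells[gap]` with `cells[width]`.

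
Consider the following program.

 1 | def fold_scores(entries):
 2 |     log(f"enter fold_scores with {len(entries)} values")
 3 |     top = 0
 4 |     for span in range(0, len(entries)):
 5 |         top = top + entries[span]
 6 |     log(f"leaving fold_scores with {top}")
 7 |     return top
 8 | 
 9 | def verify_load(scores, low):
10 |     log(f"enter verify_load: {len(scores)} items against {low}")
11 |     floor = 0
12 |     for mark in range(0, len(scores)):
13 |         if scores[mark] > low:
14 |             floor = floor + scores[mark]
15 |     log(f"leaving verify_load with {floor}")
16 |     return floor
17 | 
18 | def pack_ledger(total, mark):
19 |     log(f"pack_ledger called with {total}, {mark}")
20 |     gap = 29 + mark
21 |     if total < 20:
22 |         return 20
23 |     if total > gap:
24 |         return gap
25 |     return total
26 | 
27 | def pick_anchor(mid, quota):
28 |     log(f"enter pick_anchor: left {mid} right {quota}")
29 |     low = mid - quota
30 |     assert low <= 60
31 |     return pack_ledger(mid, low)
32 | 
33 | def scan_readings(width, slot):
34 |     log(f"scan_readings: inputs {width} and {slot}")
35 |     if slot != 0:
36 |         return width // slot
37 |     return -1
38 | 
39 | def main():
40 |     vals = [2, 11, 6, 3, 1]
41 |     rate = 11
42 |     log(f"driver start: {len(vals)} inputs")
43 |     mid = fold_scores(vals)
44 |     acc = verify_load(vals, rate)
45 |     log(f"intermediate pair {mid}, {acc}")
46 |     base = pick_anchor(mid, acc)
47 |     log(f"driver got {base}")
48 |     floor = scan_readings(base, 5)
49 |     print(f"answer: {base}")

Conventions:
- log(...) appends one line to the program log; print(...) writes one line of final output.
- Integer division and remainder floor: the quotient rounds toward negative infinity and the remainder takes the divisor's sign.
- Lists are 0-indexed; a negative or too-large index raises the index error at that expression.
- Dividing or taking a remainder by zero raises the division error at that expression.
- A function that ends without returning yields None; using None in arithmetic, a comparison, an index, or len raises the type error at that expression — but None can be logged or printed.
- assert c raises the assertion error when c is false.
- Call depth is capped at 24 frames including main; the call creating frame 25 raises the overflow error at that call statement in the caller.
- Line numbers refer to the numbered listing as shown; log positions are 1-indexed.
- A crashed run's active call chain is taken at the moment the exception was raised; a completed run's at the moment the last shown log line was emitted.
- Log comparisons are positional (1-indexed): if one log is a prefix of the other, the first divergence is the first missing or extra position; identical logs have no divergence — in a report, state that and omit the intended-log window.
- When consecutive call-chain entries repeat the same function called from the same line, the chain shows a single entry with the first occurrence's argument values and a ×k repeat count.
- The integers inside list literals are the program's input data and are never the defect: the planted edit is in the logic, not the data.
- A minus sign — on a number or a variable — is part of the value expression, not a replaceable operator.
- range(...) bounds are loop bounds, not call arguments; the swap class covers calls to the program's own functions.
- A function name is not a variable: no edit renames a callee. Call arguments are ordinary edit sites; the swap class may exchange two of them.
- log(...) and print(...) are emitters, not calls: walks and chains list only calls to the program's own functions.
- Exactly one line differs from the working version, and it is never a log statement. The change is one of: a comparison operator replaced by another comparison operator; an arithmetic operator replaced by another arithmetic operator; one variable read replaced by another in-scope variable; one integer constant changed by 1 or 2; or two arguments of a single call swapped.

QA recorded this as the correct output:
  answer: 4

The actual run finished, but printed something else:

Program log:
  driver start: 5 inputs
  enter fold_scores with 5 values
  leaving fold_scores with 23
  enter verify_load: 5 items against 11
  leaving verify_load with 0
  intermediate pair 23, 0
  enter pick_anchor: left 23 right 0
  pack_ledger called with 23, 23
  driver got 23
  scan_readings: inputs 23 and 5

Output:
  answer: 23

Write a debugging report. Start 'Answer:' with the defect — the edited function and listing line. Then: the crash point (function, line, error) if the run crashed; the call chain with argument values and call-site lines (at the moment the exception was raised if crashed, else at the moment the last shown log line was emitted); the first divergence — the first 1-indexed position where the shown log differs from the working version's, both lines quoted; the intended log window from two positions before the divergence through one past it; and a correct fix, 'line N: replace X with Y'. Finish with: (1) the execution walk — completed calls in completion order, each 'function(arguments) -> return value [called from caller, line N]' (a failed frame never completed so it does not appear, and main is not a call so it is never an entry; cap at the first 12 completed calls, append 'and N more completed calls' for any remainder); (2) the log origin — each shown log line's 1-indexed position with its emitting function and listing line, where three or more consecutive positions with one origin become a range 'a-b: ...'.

Answer: the defect is in main at line 49.
Core observation: The two runs log identically and part ways only at the printed values.
Call chain: main -> scan_readings(23, 5) (called at line 48).
First divergence: none — the logs agree in full.
Execution walk:
  fold_scores([2, 11, 6, 3, 1]) -> 23  [called from main, line 43]
  verify_load([2, 11, 6, 3, 1], 11) -> 0  [called from main, line 44]
  pack_ledger(23, 23) -> 23  [called from pick_anchor, line 31]
  pick_anchor(23, 0) -> 23  [called from main, line 46]
  scan_readings(23, 5) -> 4  [called from main, line 48]
Log origins:
  1: logged in main at line 42
  2: logged in fold_scores at line 2
  3: logged in fold_scores at line 6
  4: logged in verify_load at line 10
  5: logged in verify_load at line 15
  6: logged in main at line 45
  7: logged in pick_anchor at line 28
  8: logged in pack_ledger at line 19
  9: logged in main at line 47
  10: logged in scan_readings at line 34
A correct fix: line 49: replace `base` with `floor`.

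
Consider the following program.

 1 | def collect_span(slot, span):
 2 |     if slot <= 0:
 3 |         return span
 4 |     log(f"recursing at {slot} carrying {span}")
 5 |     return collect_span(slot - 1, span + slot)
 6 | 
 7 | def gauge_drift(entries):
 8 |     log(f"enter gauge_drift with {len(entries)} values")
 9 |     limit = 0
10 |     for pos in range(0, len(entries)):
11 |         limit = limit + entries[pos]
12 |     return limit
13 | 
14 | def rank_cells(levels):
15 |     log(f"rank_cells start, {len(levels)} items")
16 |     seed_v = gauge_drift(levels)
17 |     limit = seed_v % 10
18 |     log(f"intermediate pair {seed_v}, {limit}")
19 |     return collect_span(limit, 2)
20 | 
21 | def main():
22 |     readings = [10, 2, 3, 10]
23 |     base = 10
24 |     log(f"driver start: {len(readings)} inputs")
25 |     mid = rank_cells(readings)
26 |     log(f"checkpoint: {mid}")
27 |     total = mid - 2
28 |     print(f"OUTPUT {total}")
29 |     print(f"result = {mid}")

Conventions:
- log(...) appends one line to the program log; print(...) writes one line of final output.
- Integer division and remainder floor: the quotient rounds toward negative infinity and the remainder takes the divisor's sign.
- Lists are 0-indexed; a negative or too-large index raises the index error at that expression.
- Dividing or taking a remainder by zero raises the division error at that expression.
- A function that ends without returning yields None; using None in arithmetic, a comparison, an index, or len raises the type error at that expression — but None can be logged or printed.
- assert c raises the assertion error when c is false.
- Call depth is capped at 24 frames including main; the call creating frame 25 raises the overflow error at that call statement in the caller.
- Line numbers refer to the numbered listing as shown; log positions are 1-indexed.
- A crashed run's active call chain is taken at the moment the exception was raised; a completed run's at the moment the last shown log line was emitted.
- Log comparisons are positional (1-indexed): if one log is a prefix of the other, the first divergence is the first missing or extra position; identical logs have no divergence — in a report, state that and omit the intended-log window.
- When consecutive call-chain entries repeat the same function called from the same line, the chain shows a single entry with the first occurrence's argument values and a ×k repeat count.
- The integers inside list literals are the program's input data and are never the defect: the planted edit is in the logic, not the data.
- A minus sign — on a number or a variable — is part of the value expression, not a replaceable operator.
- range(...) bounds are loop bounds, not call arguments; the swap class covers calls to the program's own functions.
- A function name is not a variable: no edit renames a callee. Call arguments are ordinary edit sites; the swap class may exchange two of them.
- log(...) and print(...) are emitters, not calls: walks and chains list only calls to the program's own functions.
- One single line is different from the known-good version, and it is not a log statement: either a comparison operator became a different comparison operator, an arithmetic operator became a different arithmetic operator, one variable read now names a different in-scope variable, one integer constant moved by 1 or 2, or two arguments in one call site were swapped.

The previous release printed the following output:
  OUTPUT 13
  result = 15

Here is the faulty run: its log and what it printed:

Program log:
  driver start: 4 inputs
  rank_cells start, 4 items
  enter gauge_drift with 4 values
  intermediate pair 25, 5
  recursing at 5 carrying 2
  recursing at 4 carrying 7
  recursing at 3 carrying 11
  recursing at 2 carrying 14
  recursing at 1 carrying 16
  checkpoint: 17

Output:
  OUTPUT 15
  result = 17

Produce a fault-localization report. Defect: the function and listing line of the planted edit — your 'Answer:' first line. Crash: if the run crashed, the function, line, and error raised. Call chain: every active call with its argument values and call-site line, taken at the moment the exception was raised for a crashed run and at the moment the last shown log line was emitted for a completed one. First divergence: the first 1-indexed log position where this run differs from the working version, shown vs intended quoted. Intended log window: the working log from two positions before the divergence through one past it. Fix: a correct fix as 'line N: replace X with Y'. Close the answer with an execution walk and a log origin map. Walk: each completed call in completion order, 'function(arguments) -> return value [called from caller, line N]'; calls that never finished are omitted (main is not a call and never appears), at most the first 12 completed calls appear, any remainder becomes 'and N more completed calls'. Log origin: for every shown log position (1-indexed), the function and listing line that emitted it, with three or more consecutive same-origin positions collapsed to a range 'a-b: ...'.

Answer: the defect is in rank_cells at line 19.
Key observation: The earliest visible damage is log position 5 — 'recursing at 5 carrying 2' rather than the intended 'recursing at 5 carrying 0'.
Call chain: main.
First divergence: position 5; shown 'recursing at 5 carrying 2' vs intended 'recursing at 5 carrying 0'.
Intended log window:
  3: enter gauge_drift with 4 values
  4: intermediate pair 25, 5
  5: recursing at 5 carrying 0
  6: recursing at 4 carrying 5
Execution walk:
  gauge_drift([10, 2, 3, 10]) -> 25  [called from rank_cells, line 16]
  collect_span(0, 17) -> 17  [called from collect_span, line 5]
  collect_span(1, 16) -> 17  [called from collect_span, line 5]
  collect_span(2, 14) -> 17  [called from collect_span, line 5]
  collect_span(3, 11) -> 17  [called from collect_span, line 5]
  collect_span(4, 7) -> 17  [called from collect_span, line 5]
  collect_span(5, 2) -> 17  [called from rank_cells, line 19]
  rank_cells([10, 2, 3, 10]) -> 17  [called from main, line 25]
Log origins:
  1: from main, line 24
  2: from rank_cells, line 15
  3: from gauge_drift, line 8
  4: from rank_cells, line 18
  5-9: from collect_span, line 4
  10: from main, line 26
A correct fix: line 19: replace `2` with `0`.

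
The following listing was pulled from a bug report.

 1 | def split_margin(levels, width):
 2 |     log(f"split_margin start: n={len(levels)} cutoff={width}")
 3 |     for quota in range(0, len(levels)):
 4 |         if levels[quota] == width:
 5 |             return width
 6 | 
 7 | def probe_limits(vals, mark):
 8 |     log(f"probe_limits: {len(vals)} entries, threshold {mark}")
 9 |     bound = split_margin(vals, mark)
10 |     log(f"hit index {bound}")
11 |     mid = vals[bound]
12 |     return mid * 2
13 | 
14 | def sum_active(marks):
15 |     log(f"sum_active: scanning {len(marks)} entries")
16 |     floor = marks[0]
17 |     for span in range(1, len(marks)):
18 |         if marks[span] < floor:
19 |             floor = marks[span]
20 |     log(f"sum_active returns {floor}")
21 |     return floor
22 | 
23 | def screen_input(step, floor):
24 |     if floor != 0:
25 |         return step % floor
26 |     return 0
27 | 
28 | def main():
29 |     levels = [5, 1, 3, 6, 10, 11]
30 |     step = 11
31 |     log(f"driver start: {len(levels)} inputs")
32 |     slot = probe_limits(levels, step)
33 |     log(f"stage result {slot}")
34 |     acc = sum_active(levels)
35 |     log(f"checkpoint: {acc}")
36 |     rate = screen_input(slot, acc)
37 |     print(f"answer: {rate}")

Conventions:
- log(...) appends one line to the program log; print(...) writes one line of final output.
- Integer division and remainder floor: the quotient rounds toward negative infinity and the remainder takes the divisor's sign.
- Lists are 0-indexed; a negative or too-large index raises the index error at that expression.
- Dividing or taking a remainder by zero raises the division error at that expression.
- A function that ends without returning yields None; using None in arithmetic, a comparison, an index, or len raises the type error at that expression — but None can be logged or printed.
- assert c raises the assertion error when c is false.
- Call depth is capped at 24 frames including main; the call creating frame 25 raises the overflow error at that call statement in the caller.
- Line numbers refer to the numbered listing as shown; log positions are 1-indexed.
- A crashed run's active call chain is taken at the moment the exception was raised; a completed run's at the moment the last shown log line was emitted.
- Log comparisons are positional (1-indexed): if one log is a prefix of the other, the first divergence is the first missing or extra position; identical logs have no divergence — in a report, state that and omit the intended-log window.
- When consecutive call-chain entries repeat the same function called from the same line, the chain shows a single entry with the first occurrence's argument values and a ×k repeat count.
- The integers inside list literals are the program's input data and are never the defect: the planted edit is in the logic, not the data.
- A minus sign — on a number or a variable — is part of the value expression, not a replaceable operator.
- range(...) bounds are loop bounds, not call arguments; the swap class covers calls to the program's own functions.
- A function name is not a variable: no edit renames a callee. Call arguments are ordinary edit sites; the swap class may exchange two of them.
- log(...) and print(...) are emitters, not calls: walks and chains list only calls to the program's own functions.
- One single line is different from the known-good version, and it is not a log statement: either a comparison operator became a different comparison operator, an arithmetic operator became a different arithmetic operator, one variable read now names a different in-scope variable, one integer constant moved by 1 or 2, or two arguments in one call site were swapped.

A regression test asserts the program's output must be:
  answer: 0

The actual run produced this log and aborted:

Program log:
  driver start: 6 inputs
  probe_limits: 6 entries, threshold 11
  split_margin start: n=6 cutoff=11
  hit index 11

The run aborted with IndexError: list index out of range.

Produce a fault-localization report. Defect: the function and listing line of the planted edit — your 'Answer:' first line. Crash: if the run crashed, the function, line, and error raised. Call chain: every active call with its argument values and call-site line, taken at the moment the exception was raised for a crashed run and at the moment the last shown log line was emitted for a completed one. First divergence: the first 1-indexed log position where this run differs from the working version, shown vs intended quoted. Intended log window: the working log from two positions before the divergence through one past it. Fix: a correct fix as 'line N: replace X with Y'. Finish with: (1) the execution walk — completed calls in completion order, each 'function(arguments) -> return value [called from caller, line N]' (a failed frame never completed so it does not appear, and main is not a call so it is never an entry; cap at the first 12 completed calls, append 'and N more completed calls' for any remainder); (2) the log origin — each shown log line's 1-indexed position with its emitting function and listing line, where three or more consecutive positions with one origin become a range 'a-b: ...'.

Answer: the defect is in split_margin at line 5.
Key fact: Log line 4 is where behavior first shows: 'hit index 11' appears instead of 'hit index 5'.
Crash: probe_limits, line 11, IndexError.
Call chain: main -> probe_limits([5, 1, 3, 6, 10, 11], 11) (called at line 32).
First divergence: position 4; shown 'hit index 11' vs intended 'hit index 5'.
Intended log window:
  2: probe_limits: 6 entries, threshold 11
  3: split_margin start: n=6 cutoff=11
  4: hit index 5
  5: stage result 22
Execution walk:
  split_margin([5, 1, 3, 6, 10, 11], 11) -> 11  [called from probe_limits, line 9]
Origin of each log line:
  1: logged in main at line 31
  2: logged in probe_limits at line 8
  3: logged in split_margin at line 2
  4: logged in probe_limits at line 10
A correct fix: line 5: replace `width` with `quota`.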